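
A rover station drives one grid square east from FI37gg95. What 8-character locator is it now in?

FI37hg05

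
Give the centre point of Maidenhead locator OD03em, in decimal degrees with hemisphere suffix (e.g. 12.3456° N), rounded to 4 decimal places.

56.4792° S, 100.3750° E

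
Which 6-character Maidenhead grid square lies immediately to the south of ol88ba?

OL87bx

Latitude subsquare a = 0; −1 → -1, wraps to 23 = x, carry into square.
Latitude square 8; −1 → 7.
The longitude characters are unchanged.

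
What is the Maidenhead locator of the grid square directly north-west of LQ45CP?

Longitude subsquare c = 2; −1 → 1 = b.
Latitude subsquare p = 15; +1 → 16 = q.

LQ45bq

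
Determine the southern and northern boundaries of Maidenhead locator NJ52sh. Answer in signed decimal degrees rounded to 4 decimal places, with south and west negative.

2.2917, 2.3333

Field N=13, J=9: +13·20° lon, +9·10° lat → SW at lon 80°, lat 0°.
Square 5, 2: +5·2° lon, +2·1° lat → SW at lon 90°, lat 2°.
Subsquare s=18, h=7: +18·0.0833333° lon, +7·0.0416667° lat → SW at lon 91.5°, lat 2.29167°.
Cell spans 0.0833333° lon × 0.0416667° lat.
south 2.2917, north 2.3333.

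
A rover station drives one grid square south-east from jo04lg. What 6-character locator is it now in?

Longitude subsquare l = 11; +1 → 12 = m.
Latitude subsquare g = 6; −1 → 5 = f.

JO04mf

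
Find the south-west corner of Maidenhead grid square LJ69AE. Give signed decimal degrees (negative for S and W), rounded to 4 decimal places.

9.1667, 52.0000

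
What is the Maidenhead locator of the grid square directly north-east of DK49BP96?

DK49cp07

Longitude extended square 9; +1 → 10, wraps to 0, carry into subsquare.
Longitude subsquare b = 1; +1 → 2 = c.
Latitude extended square 6; +1 → 7.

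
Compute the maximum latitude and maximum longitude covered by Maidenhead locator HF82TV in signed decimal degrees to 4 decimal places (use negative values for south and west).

-37.0833, -22.3333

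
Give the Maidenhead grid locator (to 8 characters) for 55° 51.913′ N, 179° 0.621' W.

Shift to the Maidenhead origin (180°W, 90°S): lon 0.98965, lat 145.86522.
Field: 0.98965/20 → 0 → A, 145.86522/10 → 14 → O; chars AO.
Square: 0.98965/2 → 0, 5.86522/1 → 5; chars 05.
Subsquare: 0.98965/0.0833333 → 11 → l, 0.86522/0.0416667 → 20 → u; chars lu.
Extended square: 0.07298/0.00833333 → 8, 0.03188/0.00416667 → 7; chars 87.

AO05lu87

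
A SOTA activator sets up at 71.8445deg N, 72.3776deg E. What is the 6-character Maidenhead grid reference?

MQ61eu

Shift to the Maidenhead origin (180°W, 90°S): lon 252.3776, lat 161.8445.
Field: 252.3776/20 → 12 → M, 161.8445/10 → 16 → Q; chars MQ.
Square: 12.3776/2 → 6, 1.8445/1 → 1; chars 61.
Subsquare: 0.3776/0.0833333 → 4 → e, 0.8445/0.0416667 → 20 → u; chars eu.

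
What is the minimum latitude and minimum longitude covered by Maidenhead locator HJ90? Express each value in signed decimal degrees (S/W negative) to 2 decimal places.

0.00, -22.00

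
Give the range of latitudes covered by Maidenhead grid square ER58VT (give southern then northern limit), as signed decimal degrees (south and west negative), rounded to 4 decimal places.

88.7917, 88.8333

Field E=4, R=17: +4·20° lon, +17·10° lat → SW at lon -100°, lat 80°.
Square 5, 8: +5·2° lon, +8·1° lat → SW at lon -90°, lat 88°.
Subsquare v=21, t=19: +21·0.0833333° lon, +19·0.0416667° lat → SW at lon -88.25°, lat 88.7917°.
Cell spans 0.0833333° lon × 0.0416667° lat.
south 88.7917, north 88.8333.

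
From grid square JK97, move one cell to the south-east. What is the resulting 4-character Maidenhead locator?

KK06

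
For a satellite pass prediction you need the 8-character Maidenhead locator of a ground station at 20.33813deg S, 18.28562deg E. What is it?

JG99dp48

Offset from 180°W / 90°S: lon 198.28562°, lat 69.66187°.
Field: 198.28562/20 → 9 → J, 69.66187/10 → 6 → G; chars JG.
Square: 18.28562/2 → 9, 9.66187/1 → 9; chars 99.
Subsquare: 0.28562/0.0833333 → 3 → d, 0.66187/0.0416667 → 15 → p; chars dp.
Extended square: 0.03562/0.00833333 → 4, 0.03687/0.00416667 → 8; chars 48.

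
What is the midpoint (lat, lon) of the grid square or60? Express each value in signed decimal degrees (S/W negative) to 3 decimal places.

Field O=14, R=17: +14·20° lon, +17·10° lat → SW at lon 100°, lat 80°.
Square 6, 0: +6·2° lon, +0·1° lat → SW at lon 112°, lat 80°.
Cell spans 2° lon × 1° lat. Centre is SW corner plus half of each.
latitude 80.500, longitude 113.000.

80.500, 113.000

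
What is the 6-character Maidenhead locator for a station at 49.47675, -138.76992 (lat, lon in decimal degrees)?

Shift to the Maidenhead origin (180°W, 90°S): lon 41.2301, lat 139.4768.
Field: 41.2301/20 → 2 → C, 139.4768/10 → 13 → N; chars CN.
Square: 1.2301/2 → 0, 9.4768/1 → 9; chars 09.
Subsquare: 1.2301/0.0833333 → 14 → o, 0.4768/0.0416667 → 11 → l; chars ol.

CN09ol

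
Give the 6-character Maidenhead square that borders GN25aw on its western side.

Longitude subsquare a = 0; −1 → -1, wraps to 23 = x, carry into square.
Longitude square 2; −1 → 1.
The latitude characters are unchanged.

GN15xw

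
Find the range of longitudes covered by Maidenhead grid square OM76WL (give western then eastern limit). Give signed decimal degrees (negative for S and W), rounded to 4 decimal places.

Field O=14, M=12: +14·20° lon, +12·10° lat → SW at lon 100°, lat 30°.
Square 7, 6: +7·2° lon, +6·1° lat → SW at lon 114°, lat 36°.
Subsquare w=22, l=11: +22·0.0833333° lon, +11·0.0416667° lat → SW at lon 115.833°, lat 36.4583°.
Cell spans 0.0833333° lon × 0.0416667° lat.
west 115.8333, east 115.9167.

115.8333, 115.9167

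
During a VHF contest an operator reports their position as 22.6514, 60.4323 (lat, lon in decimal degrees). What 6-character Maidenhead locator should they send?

Offset from 180°W / 90°S: lon 240.4323°, lat 112.6514°.
Field: 240.4323/20 → 12 → M, 112.6514/10 → 11 → L; chars ML.
Square: 0.4323/2 → 0, 2.6514/1 → 2; chars 02.
Subsquare: 0.4323/0.0833333 → 5 → f, 0.6514/0.0416667 → 15 → p; chars fp.

ML02fp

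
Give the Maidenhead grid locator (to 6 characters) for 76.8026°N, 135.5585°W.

CQ26ft

Shift to the Maidenhead origin (180°W, 90°S): lon 44.4415, lat 166.8026.
Field: 44.4415/20 → 2 → C, 166.8026/10 → 16 → Q; chars CQ.
Square: 4.4415/2 → 2, 6.8026/1 → 6; chars 26.
Subsquare: 0.4415/0.0833333 → 5 → f, 0.8026/0.0416667 → 19 → t; chars ft.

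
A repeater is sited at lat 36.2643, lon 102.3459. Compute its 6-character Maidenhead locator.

Offset from 180°W / 90°S: lon 282.3459°, lat 126.2643°.
Field: 282.3459/20 → 14 → O, 126.2643/10 → 12 → M; chars OM.
Square: 2.3459/2 → 1, 6.2643/1 → 6; chars 16.
Subsquare: 0.3459/0.0833333 → 4 → e, 0.2643/0.0416667 → 6 → g; chars eg.

OM16eg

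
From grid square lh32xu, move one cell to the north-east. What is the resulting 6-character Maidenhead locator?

Longitude subsquare x = 23; +1 → 24, wraps to 0 = a, carry into square.
Longitude square 3; +1 → 4.
Latitude subsquare u = 20; +1 → 21 = v.

LH42av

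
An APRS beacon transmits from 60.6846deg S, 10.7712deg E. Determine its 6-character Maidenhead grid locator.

JC59jh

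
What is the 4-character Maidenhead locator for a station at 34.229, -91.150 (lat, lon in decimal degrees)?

EM44

Add 180° to longitude and 90° to latitude: 88.85, 124.23.
Field: lon ⌊88.85/20⌋ = 4 → E; lat ⌊124.23/10⌋ = 12 → M.
Square: lon ⌊8.85/2⌋ = 4; lat ⌊4.23/1⌋ = 4.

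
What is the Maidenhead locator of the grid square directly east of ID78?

ID88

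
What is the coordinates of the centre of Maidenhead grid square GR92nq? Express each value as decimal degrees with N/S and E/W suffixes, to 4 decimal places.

Field G=6, R=17: +6·20° lon, +17·10° lat → SW at lon -60°, lat 80°.
Square 9, 2: +9·2° lon, +2·1° lat → SW at lon -42°, lat 82°.
Subsquare n=13, q=16: +13·0.0833333° lon, +16·0.0416667° lat → SW at lon -40.9167°, lat 82.6667°.
Cell spans 0.0833333° lon × 0.0416667° lat. Centre is SW corner plus half of each.
latitude 82.6875° N, longitude 40.8750° W.

82.6875° N, 40.8750° W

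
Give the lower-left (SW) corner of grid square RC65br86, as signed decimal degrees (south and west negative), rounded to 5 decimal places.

Field R=17, C=2: +17·20° lon, +2·10° lat → SW at lon 160°, lat -70°.
Square 6, 5: +6·2° lon, +5·1° lat → SW at lon 172°, lat -65°.
Subsquare b=1, r=17: +1·0.0833333° lon, +17·0.0416667° lat → SW at lon 172.083°, lat -64.2917°.
Extended square 8, 6: +8·0.00833333° lon, +6·0.00416667° lat → SW at lon 172.15°, lat -64.2667°.
latitude -64.26667, longitude 172.15000.

-64.26667, 172.15000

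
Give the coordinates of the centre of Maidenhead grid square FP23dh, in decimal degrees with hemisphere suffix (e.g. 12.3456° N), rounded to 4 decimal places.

63.3125° N, 75.7083° W

Field F=5, P=15: +5·20° lon, +15·10° lat → SW at lon -80°, lat 60°.
Square 2, 3: +2·2° lon, +3·1° lat → SW at lon -76°, lat 63°.
Subsquare d=3, h=7: +3·0.0833333° lon, +7·0.0416667° lat → SW at lon -75.75°, lat 63.2917°.
Cell spans 0.0833333° lon × 0.0416667° lat. Centre is SW corner plus half of each.
latitude 63.3125° N, longitude 75.7083° W.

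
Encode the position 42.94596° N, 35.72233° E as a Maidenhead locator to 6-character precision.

Offset from 180°W / 90°S: lon 215.7223°, lat 132.9460°.
Field: 215.7223/20 → 10 → K, 132.9460/10 → 13 → N; chars KN.
Square: 15.7223/2 → 7, 2.9460/1 → 2; chars 72.
Subsquare: 1.7223/0.0833333 → 20 → u, 0.9460/0.0416667 → 22 → w; chars uw.

KN72uw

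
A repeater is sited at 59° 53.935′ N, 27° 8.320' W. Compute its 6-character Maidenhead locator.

Add 180° to longitude and 90° to latitude: 152.8613, 149.8989.
Field (20°×10°, letters A–R): 152.8613/20 → 7 → H, 149.8989/10 → 14 → O; chars HO.
Square (2°×1°, digits 0–9): 12.8613/2 → 6, 9.8989/1 → 9; chars 69.
Subsquare (5′×2.5′, letters a–x): 0.8613/0.0833333 → 10 → k, 0.8989/0.0416667 → 21 → v; chars kv.

HO69kv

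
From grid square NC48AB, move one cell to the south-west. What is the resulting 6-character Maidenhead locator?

NC38xa

Longitude subsquare a = 0; −1 → -1, wraps to 23 = x, carry into square.
Longitude square 4; −1 → 3.
Latitude subsquare b = 1; −1 → 0 = a.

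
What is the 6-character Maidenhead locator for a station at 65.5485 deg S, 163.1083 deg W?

AC84kk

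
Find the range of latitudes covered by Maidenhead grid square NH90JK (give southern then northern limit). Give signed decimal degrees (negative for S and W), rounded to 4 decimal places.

Field N=13, H=7: +13·20° lon, +7·10° lat → SW at lon 80°, lat -20°.
Square 9, 0: +9·2° lon, +0·1° lat → SW at lon 98°, lat -20°.
Subsquare j=9, k=10: +9·0.0833333° lon, +10·0.0416667° lat → SW at lon 98.75°, lat -19.5833°.
Cell spans 0.0833333° lon × 0.0416667° lat.
south -19.5833, north -19.5417.

-19.5833, -19.5417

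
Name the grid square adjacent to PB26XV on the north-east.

PB36aw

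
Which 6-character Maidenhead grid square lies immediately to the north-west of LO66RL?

LO66qm

Longitude subsquare r = 17; −1 → 16 = q.
Latitude subsquare l = 11; +1 → 12 = m.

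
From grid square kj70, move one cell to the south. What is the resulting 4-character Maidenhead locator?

KI79

Latitude square 0; −1 → -1, wraps to 9, carry into field.
Latitude field J = 9; −1 → 8 = I.
The longitude characters are unchanged.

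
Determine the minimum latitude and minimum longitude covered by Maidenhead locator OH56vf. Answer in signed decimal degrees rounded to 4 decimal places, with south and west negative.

-13.7917, 111.7500

Field O=14, H=7: +14·20° lon, +7·10° lat → SW at lon 100°, lat -20°.
Square 5, 6: +5·2° lon, +6·1° lat → SW at lon 110°, lat -14°.
Subsquare v=21, f=5: +21·0.0833333° lon, +5·0.0416667° lat → SW at lon 111.75°, lat -13.7917°.
latitude -13.7917, longitude 111.7500.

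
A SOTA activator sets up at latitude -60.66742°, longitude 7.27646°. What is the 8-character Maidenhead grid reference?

Shift to the Maidenhead origin (180°W, 90°S): lon 187.27646, lat 29.33258.
Field: lon ⌊187.27646/20⌋ = 9 → J; lat ⌊29.33258/10⌋ = 2 → C.
Square: lon ⌊7.27646/2⌋ = 3; lat ⌊9.33258/1⌋ = 9.
Subsquare: lon ⌊1.27646/0.0833333⌋ = 15 → p; lat ⌊0.33258/0.0416667⌋ = 7 → h.
Extended square: lon ⌊0.02646/0.00833333⌋ = 3; lat ⌊0.04091/0.00416667⌋ = 9.

JC39ph39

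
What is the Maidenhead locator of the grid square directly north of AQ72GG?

Latitude subsquare g = 6; +1 → 7 = h.
The longitude characters are unchanged.

AQ72gh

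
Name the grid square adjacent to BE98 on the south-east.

CE07

Longitude square 9; +1 → 10, wraps to 0, carry into field.
Longitude field B = 1; +1 → 2 = C.
Latitude square 8; −1 → 7.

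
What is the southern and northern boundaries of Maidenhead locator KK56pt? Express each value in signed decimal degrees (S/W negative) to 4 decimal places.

Field K=10, K=10: +10·20° lon, +10·10° lat → SW at lon 20°, lat 10°.
Square 5, 6: +5·2° lon, +6·1° lat → SW at lon 30°, lat 16°.
Subsquare p=15, t=19: +15·0.0833333° lon, +19·0.0416667° lat → SW at lon 31.25°, lat 16.7917°.
Cell spans 0.0833333° lon × 0.0416667° lat.
south 16.7917, north 16.8333.

16.7917, 16.8333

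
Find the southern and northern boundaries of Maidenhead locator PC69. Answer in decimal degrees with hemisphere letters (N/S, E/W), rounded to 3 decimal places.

61.000° S, 60.000° S

Field P=15, C=2: +15·20° lon, +2·10° lat → SW at lon 120°, lat -70°.
Square 6, 9: +6·2° lon, +9·1° lat → SW at lon 132°, lat -61°.
Cell spans 2° lon × 1° lat.
south 61.000° S, north 60.000° S.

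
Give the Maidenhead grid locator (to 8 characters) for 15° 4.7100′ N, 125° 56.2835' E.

Offset from 180°W / 90°S: lon 305.93806°, lat 105.07850°.
Field: lon ⌊305.93806/20⌋ = 15 → P; lat ⌊105.07850/10⌋ = 10 → K.
Square: lon ⌊5.93806/2⌋ = 2; lat ⌊5.07850/1⌋ = 5.
Subsquare: lon ⌊1.93806/0.0833333⌋ = 23 → x; lat ⌊0.07850/0.0416667⌋ = 1 → b.
Extended square: lon ⌊0.02139/0.00833333⌋ = 2; lat ⌊0.03683/0.00416667⌋ = 8.

PK25xb28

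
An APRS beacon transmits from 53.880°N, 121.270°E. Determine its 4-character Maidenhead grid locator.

Offset from 180°W / 90°S: lon 301.27°, lat 143.88°.
Field: lon ⌊301.27/20⌋ = 15 → P; lat ⌊143.88/10⌋ = 14 → O.
Square: lon ⌊1.27/2⌋ = 0; lat ⌊3.88/1⌋ = 3.

PO03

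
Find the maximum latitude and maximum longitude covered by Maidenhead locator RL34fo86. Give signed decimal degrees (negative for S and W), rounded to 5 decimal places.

24.61250, 166.49167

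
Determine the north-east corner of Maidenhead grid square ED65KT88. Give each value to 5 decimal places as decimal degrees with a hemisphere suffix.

54.17083° S, 87.09167° W

Field E=4, D=3: +4·20° lon, +3·10° lat → SW at lon -100°, lat -60°.
Square 6, 5: +6·2° lon, +5·1° lat → SW at lon -88°, lat -55°.
Subsquare k=10, t=19: +10·0.0833333° lon, +19·0.0416667° lat → SW at lon -87.1667°, lat -54.2083°.
Extended square 8, 8: +8·0.00833333° lon, +8·0.00416667° lat → SW at lon -87.1°, lat -54.175°.
Cell spans 0.00833333° lon × 0.00416667° lat. NE corner is SW corner plus one full cell.
latitude 54.17083° S, longitude 87.09167° W.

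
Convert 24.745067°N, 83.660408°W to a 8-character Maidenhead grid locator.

EL84er08

Add 180° to longitude and 90° to latitude: 96.33959, 114.74507.
Field: 96.33959/20 → 4 → E, 114.74507/10 → 11 → L; chars EL.
Square: 16.33959/2 → 8, 4.74507/1 → 4; chars 84.
Subsquare: 0.33959/0.0833333 → 4 → e, 0.74507/0.0416667 → 17 → r; chars er.
Extended square: 0.00626/0.00833333 → 0, 0.03673/0.00416667 → 8; chars 08.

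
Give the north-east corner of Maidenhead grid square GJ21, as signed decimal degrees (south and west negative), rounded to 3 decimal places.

Field G=6, J=9: +6·20° lon, +9·10° lat → SW at lon -60°, lat 0°.
Square 2, 1: +2·2° lon, +1·1° lat → SW at lon -56°, lat 1°.
Cell spans 2° lon × 1° lat. NE corner is SW corner plus one full cell.
latitude 2.000, longitude -54.000.

2.000, -54.000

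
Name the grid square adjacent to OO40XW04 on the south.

OO40xw03

Latitude extended square 4; −1 → 3.
The longitude characters are unchanged.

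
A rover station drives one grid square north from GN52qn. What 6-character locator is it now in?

GN52qo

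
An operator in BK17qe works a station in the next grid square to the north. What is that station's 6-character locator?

BK17qf

Latitude subsquare e = 4; +1 → 5 = f.
The longitude characters are unchanged.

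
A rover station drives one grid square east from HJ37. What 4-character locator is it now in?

HJ47

Longitude square 3; +1 → 4.
The latitude characters are unchanged.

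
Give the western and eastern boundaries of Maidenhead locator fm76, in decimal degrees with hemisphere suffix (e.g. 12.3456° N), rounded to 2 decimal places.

66.00° W, 64.00° W

Field F=5, M=12: +5·20° lon, +12·10° lat → SW at lon -80°, lat 30°.
Square 7, 6: +7·2° lon, +6·1° lat → SW at lon -66°, lat 36°.
Cell spans 2° lon × 1° lat.
west 66.00° W, east 64.00° W.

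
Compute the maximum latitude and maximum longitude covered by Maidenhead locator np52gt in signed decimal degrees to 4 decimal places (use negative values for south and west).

62.8333, 90.5833

Field N=13, P=15: +13·20° lon, +15·10° lat → SW at lon 80°, lat 60°.
Square 5, 2: +5·2° lon, +2·1° lat → SW at lon 90°, lat 62°.
Subsquare g=6, t=19: +6·0.0833333° lon, +19·0.0416667° lat → SW at lon 90.5°, lat 62.7917°.
Cell spans 0.0833333° lon × 0.0416667° lat. NE corner is SW corner plus one full cell.
latitude 62.8333, longitude 90.5833.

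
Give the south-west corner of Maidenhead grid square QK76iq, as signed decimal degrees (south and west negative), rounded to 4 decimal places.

Field Q=16, K=10: +16·20° lon, +10·10° lat → SW at lon 140°, lat 10°.
Square 7, 6: +7·2° lon, +6·1° lat → SW at lon 154°, lat 16°.
Subsquare i=8, q=16: +8·0.0833333° lon, +16·0.0416667° lat → SW at lon 154.667°, lat 16.6667°.
latitude 16.6667, longitude 154.6667.

16.6667, 154.6667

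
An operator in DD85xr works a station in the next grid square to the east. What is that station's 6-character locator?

DD95ar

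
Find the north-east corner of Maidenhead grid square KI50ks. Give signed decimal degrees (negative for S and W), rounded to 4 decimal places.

-9.2083, 30.9167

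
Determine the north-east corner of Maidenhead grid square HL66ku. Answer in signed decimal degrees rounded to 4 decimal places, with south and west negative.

Field H=7, L=11: +7·20° lon, +11·10° lat → SW at lon -40°, lat 20°.
Square 6, 6: +6·2° lon, +6·1° lat → SW at lon -28°, lat 26°.
Subsquare k=10, u=20: +10·0.0833333° lon, +20·0.0416667° lat → SW at lon -27.1667°, lat 26.8333°.
Cell spans 0.0833333° lon × 0.0416667° lat. NE corner is SW corner plus one full cell.
latitude 26.8750, longitude -27.0833.

26.8750, -27.0833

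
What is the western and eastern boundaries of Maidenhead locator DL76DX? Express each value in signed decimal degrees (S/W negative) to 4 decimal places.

-105.7500, -105.6667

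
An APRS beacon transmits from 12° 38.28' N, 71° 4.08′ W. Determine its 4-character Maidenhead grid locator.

FK42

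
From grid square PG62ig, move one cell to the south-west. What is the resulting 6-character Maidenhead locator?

PG62hf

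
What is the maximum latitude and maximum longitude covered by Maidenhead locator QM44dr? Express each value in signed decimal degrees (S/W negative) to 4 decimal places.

34.7500, 148.3333

Field Q=16, M=12: +16·20° lon, +12·10° lat → SW at lon 140°, lat 30°.
Square 4, 4: +4·2° lon, +4·1° lat → SW at lon 148°, lat 34°.
Subsquare d=3, r=17: +3·0.0833333° lon, +17·0.0416667° lat → SW at lon 148.25°, lat 34.7083°.
Cell spans 0.0833333° lon × 0.0416667° lat. NE corner is SW corner plus one full cell.
latitude 34.7500, longitude 148.3333.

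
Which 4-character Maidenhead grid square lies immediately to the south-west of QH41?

Longitude square 4; −1 → 3.
Latitude square 1; −1 → 0.

QH30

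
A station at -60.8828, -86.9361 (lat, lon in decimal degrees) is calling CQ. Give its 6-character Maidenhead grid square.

EC69mc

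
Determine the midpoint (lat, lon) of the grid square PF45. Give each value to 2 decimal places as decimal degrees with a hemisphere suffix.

34.50° S, 129.00° E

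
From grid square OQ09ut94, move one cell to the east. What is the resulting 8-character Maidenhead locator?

Longitude extended square 9; +1 → 10, wraps to 0, carry into subsquare.
Longitude subsquare u = 20; +1 → 21 = v.
The latitude characters are unchanged.

OQ09vt04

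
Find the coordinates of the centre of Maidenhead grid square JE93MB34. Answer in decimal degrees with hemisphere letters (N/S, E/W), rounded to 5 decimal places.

46.93958° S, 19.02917° E

Field J=9, E=4: +9·20° lon, +4·10° lat → SW at lon 0°, lat -50°.
Square 9, 3: +9·2° lon, +3·1° lat → SW at lon 18°, lat -47°.
Subsquare m=12, b=1: +12·0.0833333° lon, +1·0.0416667° lat → SW at lon 19°, lat -46.9583°.
Extended square 3, 4: +3·0.00833333° lon, +4·0.00416667° lat → SW at lon 19.025°, lat -46.9417°.
Cell spans 0.00833333° lon × 0.00416667° lat. Centre is SW corner plus half of each.
latitude 46.93958° S, longitude 19.02917° E.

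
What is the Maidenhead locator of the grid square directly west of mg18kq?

MG18jq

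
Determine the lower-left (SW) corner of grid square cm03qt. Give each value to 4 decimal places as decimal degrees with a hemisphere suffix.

Field C=2, M=12: +2·20° lon, +12·10° lat → SW at lon -140°, lat 30°.
Square 0, 3: +0·2° lon, +3·1° lat → SW at lon -140°, lat 33°.
Subsquare q=16, t=19: +16·0.0833333° lon, +19·0.0416667° lat → SW at lon -138.667°, lat 33.7917°.
latitude 33.7917° N, longitude 138.6667° W.

33.7917° N, 138.6667° W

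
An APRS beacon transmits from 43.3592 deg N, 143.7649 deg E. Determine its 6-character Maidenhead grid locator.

QN13vi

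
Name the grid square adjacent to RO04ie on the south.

RO04id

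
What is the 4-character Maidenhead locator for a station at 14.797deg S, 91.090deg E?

Offset from 180°W / 90°S: lon 271.09°, lat 75.20°.
Field: lon ⌊271.09/20⌋ = 13 → N; lat ⌊75.20/10⌋ = 7 → H.
Square: lon ⌊11.09/2⌋ = 5; lat ⌊5.20/1⌋ = 5.

NH55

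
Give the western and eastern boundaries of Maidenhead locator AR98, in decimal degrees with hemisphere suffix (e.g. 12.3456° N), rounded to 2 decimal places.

Field A=0, R=17: +0·20° lon, +17·10° lat → SW at lon -180°, lat 80°.
Square 9, 8: +9·2° lon, +8·1° lat → SW at lon -162°, lat 88°.
Cell spans 2° lon × 1° lat.
west 162.00° W, east 160.00° W.

162.00° W, 160.00° W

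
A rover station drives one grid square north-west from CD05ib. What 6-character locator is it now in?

CD05hc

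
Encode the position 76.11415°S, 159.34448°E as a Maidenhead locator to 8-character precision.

QB93qv12

Offset from 180°W / 90°S: lon 339.34448°, lat 13.88585°.
Field: lon ⌊339.34448/20⌋ = 16 → Q; lat ⌊13.88585/10⌋ = 1 → B.
Square: lon ⌊19.34448/2⌋ = 9; lat ⌊3.88585/1⌋ = 3.
Subsquare: lon ⌊1.34448/0.0833333⌋ = 16 → q; lat ⌊0.88585/0.0416667⌋ = 21 → v.
Extended square: lon ⌊0.01115/0.00833333⌋ = 1; lat ⌊0.01085/0.00416667⌋ = 2.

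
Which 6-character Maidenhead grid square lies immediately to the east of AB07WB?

Longitude subsquare w = 22; +1 → 23 = x.
The latitude characters are unchanged.

AB07xb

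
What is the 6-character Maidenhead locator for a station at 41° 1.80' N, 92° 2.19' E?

Add 180° to longitude and 90° to latitude: 272.0365, 131.0300.
Field: 272.0365/20 → 13 → N, 131.0300/10 → 13 → N; chars NN.
Square: 12.0365/2 → 6, 1.0300/1 → 1; chars 61.
Subsquare: 0.0365/0.0833333 → 0 → a, 0.0300/0.0416667 → 0 → a; chars aa.

NN61aa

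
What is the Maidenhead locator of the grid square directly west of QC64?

QC54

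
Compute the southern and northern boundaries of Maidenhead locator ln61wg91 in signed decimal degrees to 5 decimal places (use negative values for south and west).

41.25417, 41.25833

Field L=11, N=13: +11·20° lon, +13·10° lat → SW at lon 40°, lat 40°.
Square 6, 1: +6·2° lon, +1·1° lat → SW at lon 52°, lat 41°.
Subsquare w=22, g=6: +22·0.0833333° lon, +6·0.0416667° lat → SW at lon 53.8333°, lat 41.25°.
Extended square 9, 1: +9·0.00833333° lon, +1·0.00416667° lat → SW at lon 53.9083°, lat 41.2542°.
Cell spans 0.00833333° lon × 0.00416667° lat.
south 41.25417, north 41.25833.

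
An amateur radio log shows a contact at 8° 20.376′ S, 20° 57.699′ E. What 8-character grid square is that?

KI01lp58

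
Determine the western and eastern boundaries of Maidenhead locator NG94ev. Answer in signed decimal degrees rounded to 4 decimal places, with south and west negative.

98.3333, 98.4167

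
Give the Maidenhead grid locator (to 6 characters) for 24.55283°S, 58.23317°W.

GG05vk

Shift to the Maidenhead origin (180°W, 90°S): lon 121.7668, lat 65.4472.
Field: 121.7668/20 → 6 → G, 65.4472/10 → 6 → G; chars GG.
Square: 1.7668/2 → 0, 5.4472/1 → 5; chars 05.
Subsquare: 1.7668/0.0833333 → 21 → v, 0.4472/0.0416667 → 10 → k; chars vk.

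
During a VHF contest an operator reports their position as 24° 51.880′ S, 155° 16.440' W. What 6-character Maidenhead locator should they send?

Add 180° to longitude and 90° to latitude: 24.7260, 65.1353.
Field: 24.7260/20 → 1 → B, 65.1353/10 → 6 → G; chars BG.
Square: 4.7260/2 → 2, 5.1353/1 → 5; chars 25.
Subsquare: 0.7260/0.0833333 → 8 → i, 0.1353/0.0416667 → 3 → d; chars id.

BG25id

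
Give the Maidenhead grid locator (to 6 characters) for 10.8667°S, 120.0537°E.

Shift to the Maidenhead origin (180°W, 90°S): lon 300.0537, lat 79.1333.
Field: lon ⌊300.0537/20⌋ = 15 → P; lat ⌊79.1333/10⌋ = 7 → H.
Square: lon ⌊0.0537/2⌋ = 0; lat ⌊9.1333/1⌋ = 9.
Subsquare: lon ⌊0.0537/0.0833333⌋ = 0 → a; lat ⌊0.1333/0.0416667⌋ = 3 → d.

PH09ad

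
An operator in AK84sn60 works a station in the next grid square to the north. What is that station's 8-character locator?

Latitude extended square 0; +1 → 1.
The longitude characters are unchanged.

AK84sn61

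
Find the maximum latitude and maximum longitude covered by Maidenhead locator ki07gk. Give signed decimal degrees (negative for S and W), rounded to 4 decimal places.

-2.5417, 20.5833

Field K=10, I=8: +10·20° lon, +8·10° lat → SW at lon 20°, lat -10°.
Square 0, 7: +0·2° lon, +7·1° lat → SW at lon 20°, lat -3°.
Subsquare g=6, k=10: +6·0.0833333° lon, +10·0.0416667° lat → SW at lon 20.5°, lat -2.58333°.
Cell spans 0.0833333° lon × 0.0416667° lat. NE corner is SW corner plus one full cell.
latitude -2.5417, longitude 20.5833.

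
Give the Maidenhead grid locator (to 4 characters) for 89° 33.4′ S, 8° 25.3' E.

Shift to the Maidenhead origin (180°W, 90°S): lon 188.42, lat 0.44.
Field: lon ⌊188.42/20⌋ = 9 → J; lat ⌊0.44/10⌋ = 0 → A.
Square: lon ⌊8.42/2⌋ = 4; lat ⌊0.44/1⌋ = 0.

JA40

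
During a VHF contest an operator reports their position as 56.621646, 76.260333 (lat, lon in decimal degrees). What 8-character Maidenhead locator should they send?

MO86do19

Offset from 180°W / 90°S: lon 256.26033°, lat 146.62165°.
Field (20°×10°, letters A–R): 256.26033/20 → 12 → M, 146.62165/10 → 14 → O; chars MO.
Square (2°×1°, digits 0–9): 16.26033/2 → 8, 6.62165/1 → 6; chars 86.
Subsquare (5′×2.5′, letters a–x): 0.26033/0.0833333 → 3 → d, 0.62165/0.0416667 → 14 → o; chars do.
Extended square (30″×15″, digits 0–9): 0.01033/0.00833333 → 1, 0.03831/0.00416667 → 9; chars 19.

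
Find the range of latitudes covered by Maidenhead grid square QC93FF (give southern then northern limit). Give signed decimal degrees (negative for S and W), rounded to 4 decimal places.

Field Q=16, C=2: +16·20° lon, +2·10° lat → SW at lon 140°, lat -70°.
Square 9, 3: +9·2° lon, +3·1° lat → SW at lon 158°, lat -67°.
Subsquare f=5, f=5: +5·0.0833333° lon, +5·0.0416667° lat → SW at lon 158.417°, lat -66.7917°.
Cell spans 0.0833333° lon × 0.0416667° lat.
south -66.7917, north -66.7500.

-66.7917, -66.7500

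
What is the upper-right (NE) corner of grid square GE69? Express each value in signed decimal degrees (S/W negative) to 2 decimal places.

-40.00, -46.00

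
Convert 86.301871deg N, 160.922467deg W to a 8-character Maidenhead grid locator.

Add 180° to longitude and 90° to latitude: 19.07753, 176.30187.
Field: lon ⌊19.07753/20⌋ = 0 → A; lat ⌊176.30187/10⌋ = 17 → R.
Square: lon ⌊19.07753/2⌋ = 9; lat ⌊6.30187/1⌋ = 6.
Subsquare: lon ⌊1.07753/0.0833333⌋ = 12 → m; lat ⌊0.30187/0.0416667⌋ = 7 → h.
Extended square: lon ⌊0.07753/0.00833333⌋ = 9; lat ⌊0.01020/0.00416667⌋ = 2.

AR96mh92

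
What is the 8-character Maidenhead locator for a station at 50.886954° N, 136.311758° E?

PO80dv72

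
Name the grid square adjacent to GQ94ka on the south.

GQ93kx

Latitude subsquare a = 0; −1 → -1, wraps to 23 = x, carry into square.
Latitude square 4; −1 → 3.
The longitude characters are unchanged.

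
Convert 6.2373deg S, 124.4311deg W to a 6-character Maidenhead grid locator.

CI73ss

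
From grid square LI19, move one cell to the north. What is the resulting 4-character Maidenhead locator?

Latitude square 9; +1 → 10, wraps to 0, carry into field.
Latitude field I = 8; +1 → 9 = J.
The longitude characters are unchanged.

LJ10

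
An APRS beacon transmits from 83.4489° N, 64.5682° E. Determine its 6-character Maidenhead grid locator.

Shift to the Maidenhead origin (180°W, 90°S): lon 244.5682, lat 173.4489.
Field: 244.5682/20 → 12 → M, 173.4489/10 → 17 → R; chars MR.
Square: 4.5682/2 → 2, 3.4489/1 → 3; chars 23.
Subsquare: 0.5682/0.0833333 → 6 → g, 0.4489/0.0416667 → 10 → k; chars gk.

MR23gk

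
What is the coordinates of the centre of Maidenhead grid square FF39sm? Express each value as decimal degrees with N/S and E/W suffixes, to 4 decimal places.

30.4792° S, 72.4583° W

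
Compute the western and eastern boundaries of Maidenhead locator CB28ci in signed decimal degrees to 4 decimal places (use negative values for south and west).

-135.8333, -135.7500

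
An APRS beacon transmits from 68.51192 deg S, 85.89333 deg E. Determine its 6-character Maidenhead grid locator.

NC21wl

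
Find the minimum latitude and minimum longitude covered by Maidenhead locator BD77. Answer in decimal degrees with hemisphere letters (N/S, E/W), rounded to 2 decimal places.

Field B=1, D=3: +1·20° lon, +3·10° lat → SW at lon -160°, lat -60°.
Square 7, 7: +7·2° lon, +7·1° lat → SW at lon -146°, lat -53°.
latitude 53.00° S, longitude 146.00° W.

53.00° S, 146.00° W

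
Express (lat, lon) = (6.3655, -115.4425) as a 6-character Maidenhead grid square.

DJ26gi

Shift to the Maidenhead origin (180°W, 90°S): lon 64.5575, lat 96.3655.
Field: lon ⌊64.5575/20⌋ = 3 → D; lat ⌊96.3655/10⌋ = 9 → J.
Square: lon ⌊4.5575/2⌋ = 2; lat ⌊6.3655/1⌋ = 6.
Subsquare: lon ⌊0.5575/0.0833333⌋ = 6 → g; lat ⌊0.3655/0.0416667⌋ = 8 → i.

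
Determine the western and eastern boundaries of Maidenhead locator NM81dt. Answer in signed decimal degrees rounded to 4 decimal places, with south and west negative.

96.2500, 96.3333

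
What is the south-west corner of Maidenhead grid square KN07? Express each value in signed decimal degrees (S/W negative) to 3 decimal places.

47.000, 20.000

Field K=10, N=13: +10·20° lon, +13·10° lat → SW at lon 20°, lat 40°.
Square 0, 7: +0·2° lon, +7·1° lat → SW at lon 20°, lat 47°.
latitude 47.000, longitude 20.000.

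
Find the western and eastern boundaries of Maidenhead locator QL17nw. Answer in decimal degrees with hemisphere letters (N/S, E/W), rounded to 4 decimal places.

143.0833° E, 143.1667° E

Field Q=16, L=11: +16·20° lon, +11·10° lat → SW at lon 140°, lat 20°.
Square 1, 7: +1·2° lon, +7·1° lat → SW at lon 142°, lat 27°.
Subsquare n=13, w=22: +13·0.0833333° lon, +22·0.0416667° lat → SW at lon 143.083°, lat 27.9167°.
Cell spans 0.0833333° lon × 0.0416667° lat.
west 143.0833° E, east 143.1667° E.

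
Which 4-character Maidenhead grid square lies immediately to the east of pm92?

QM02

Longitude square 9; +1 → 10, wraps to 0, carry into field.
Longitude field P = 15; +1 → 16 = Q.
The latitude characters are unchanged.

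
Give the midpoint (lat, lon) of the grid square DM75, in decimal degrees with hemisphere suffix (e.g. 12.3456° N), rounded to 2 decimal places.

35.50° N, 105.00° W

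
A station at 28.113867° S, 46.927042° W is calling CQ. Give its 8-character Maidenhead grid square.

Shift to the Maidenhead origin (180°W, 90°S): lon 133.07296, lat 61.88613.
Field: 133.07296/20 → 6 → G, 61.88613/10 → 6 → G; chars GG.
Square: 13.07296/2 → 6, 1.88613/1 → 1; chars 61.
Subsquare: 1.07296/0.0833333 → 12 → m, 0.88613/0.0416667 → 21 → v; chars mv.
Extended square: 0.07296/0.00833333 → 8, 0.01113/0.00416667 → 2; chars 82.

GG61mv82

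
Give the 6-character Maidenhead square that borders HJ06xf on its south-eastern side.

Longitude subsquare x = 23; +1 → 24, wraps to 0 = a, carry into square.
Longitude square 0; +1 → 1.
Latitude subsquare f = 5; −1 → 4 = e.

HJ16ae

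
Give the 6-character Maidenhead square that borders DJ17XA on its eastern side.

DJ27aa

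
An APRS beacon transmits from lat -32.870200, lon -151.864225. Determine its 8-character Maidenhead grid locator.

BF47bd61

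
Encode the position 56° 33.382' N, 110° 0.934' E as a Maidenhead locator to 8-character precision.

Offset from 180°W / 90°S: lon 290.01557°, lat 146.55637°.
Field: lon ⌊290.01557/20⌋ = 14 → O; lat ⌊146.55637/10⌋ = 14 → O.
Square: lon ⌊10.01557/2⌋ = 5; lat ⌊6.55637/1⌋ = 6.
Subsquare: lon ⌊0.01557/0.0833333⌋ = 0 → a; lat ⌊0.55637/0.0416667⌋ = 13 → n.
Extended square: lon ⌊0.01557/0.00833333⌋ = 1; lat ⌊0.01470/0.00416667⌋ = 3.

OO56an13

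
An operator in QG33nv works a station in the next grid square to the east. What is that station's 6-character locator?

QG33ov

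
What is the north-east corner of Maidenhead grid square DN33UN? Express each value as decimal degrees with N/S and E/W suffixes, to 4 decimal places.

43.5833° N, 112.2500° W

Field D=3, N=13: +3·20° lon, +13·10° lat → SW at lon -120°, lat 40°.
Square 3, 3: +3·2° lon, +3·1° lat → SW at lon -114°, lat 43°.
Subsquare u=20, n=13: +20·0.0833333° lon, +13·0.0416667° lat → SW at lon -112.333°, lat 43.5417°.
Cell spans 0.0833333° lon × 0.0416667° lat. NE corner is SW corner plus one full cell.
latitude 43.5833° N, longitude 112.2500° W.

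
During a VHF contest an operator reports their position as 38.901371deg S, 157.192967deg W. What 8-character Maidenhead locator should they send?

BF11jc63

Add 180° to longitude and 90° to latitude: 22.80703, 51.09863.
Field (20°×10°, letters A–R): lon ⌊22.80703/20⌋ = 1 → B; lat ⌊51.09863/10⌋ = 5 → F.
Square (2°×1°, digits 0–9): lon ⌊2.80703/2⌋ = 1; lat ⌊1.09863/1⌋ = 1.
Subsquare (5′×2.5′, letters a–x): lon ⌊0.80703/0.0833333⌋ = 9 → j; lat ⌊0.09863/0.0416667⌋ = 2 → c.
Extended square (30″×15″, digits 0–9): lon ⌊0.05703/0.00833333⌋ = 6; lat ⌊0.01530/0.00416667⌋ = 3.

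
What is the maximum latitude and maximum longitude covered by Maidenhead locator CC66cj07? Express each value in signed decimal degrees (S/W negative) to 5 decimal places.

-63.59167, -127.82500

Field C=2, C=2: +2·20° lon, +2·10° lat → SW at lon -140°, lat -70°.
Square 6, 6: +6·2° lon, +6·1° lat → SW at lon -128°, lat -64°.
Subsquare c=2, j=9: +2·0.0833333° lon, +9·0.0416667° lat → SW at lon -127.833°, lat -63.625°.
Extended square 0, 7: +0·0.00833333° lon, +7·0.00416667° lat → SW at lon -127.833°, lat -63.5958°.
Cell spans 0.00833333° lon × 0.00416667° lat. NE corner is SW corner plus one full cell.
latitude -63.59167, longitude -127.82500.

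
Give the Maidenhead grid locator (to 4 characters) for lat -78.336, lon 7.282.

JB31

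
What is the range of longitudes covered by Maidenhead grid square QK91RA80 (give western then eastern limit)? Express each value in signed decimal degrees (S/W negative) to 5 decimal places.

159.48333, 159.49167

Field Q=16, K=10: +16·20° lon, +10·10° lat → SW at lon 140°, lat 10°.
Square 9, 1: +9·2° lon, +1·1° lat → SW at lon 158°, lat 11°.
Subsquare r=17, a=0: +17·0.0833333° lon, +0·0.0416667° lat → SW at lon 159.417°, lat 11°.
Extended square 8, 0: +8·0.00833333° lon, +0·0.00416667° lat → SW at lon 159.483°, lat 11°.
Cell spans 0.00833333° lon × 0.00416667° lat.
west 159.48333, east 159.49167.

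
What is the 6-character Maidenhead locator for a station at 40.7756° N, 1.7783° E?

JN00vs

Offset from 180°W / 90°S: lon 181.7783°, lat 130.7756°.
Field: lon ⌊181.7783/20⌋ = 9 → J; lat ⌊130.7756/10⌋ = 13 → N.
Square: lon ⌊1.7783/2⌋ = 0; lat ⌊0.7756/1⌋ = 0.
Subsquare: lon ⌊1.7783/0.0833333⌋ = 21 → v; lat ⌊0.7756/0.0416667⌋ = 18 → s.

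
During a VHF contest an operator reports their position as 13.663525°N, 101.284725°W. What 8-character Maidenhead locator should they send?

DK93ip59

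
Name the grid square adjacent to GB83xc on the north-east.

GB93ad

Longitude subsquare x = 23; +1 → 24, wraps to 0 = a, carry into square.
Longitude square 8; +1 → 9.
Latitude subsquare c = 2; +1 → 3 = d.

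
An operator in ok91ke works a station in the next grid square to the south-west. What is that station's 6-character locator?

Longitude subsquare k = 10; −1 → 9 = j.
Latitude subsquare e = 4; −1 → 3 = d.

OK91jd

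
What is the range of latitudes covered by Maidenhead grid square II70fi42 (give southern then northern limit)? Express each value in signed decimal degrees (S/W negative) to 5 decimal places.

-9.65833, -9.65417

Field I=8, I=8: +8·20° lon, +8·10° lat → SW at lon -20°, lat -10°.
Square 7, 0: +7·2° lon, +0·1° lat → SW at lon -6°, lat -10°.
Subsquare f=5, i=8: +5·0.0833333° lon, +8·0.0416667° lat → SW at lon -5.58333°, lat -9.66667°.
Extended square 4, 2: +4·0.00833333° lon, +2·0.00416667° lat → SW at lon -5.55°, lat -9.65833°.
Cell spans 0.00833333° lon × 0.00416667° lat.
south -9.65833, north -9.65417.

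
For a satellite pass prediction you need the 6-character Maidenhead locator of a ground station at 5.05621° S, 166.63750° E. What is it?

RI34hw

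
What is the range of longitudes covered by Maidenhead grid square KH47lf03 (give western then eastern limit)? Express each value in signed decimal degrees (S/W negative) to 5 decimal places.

28.91667, 28.92500

Field K=10, H=7: +10·20° lon, +7·10° lat → SW at lon 20°, lat -20°.
Square 4, 7: +4·2° lon, +7·1° lat → SW at lon 28°, lat -13°.
Subsquare l=11, f=5: +11·0.0833333° lon, +5·0.0416667° lat → SW at lon 28.9167°, lat -12.7917°.
Extended square 0, 3: +0·0.00833333° lon, +3·0.00416667° lat → SW at lon 28.9167°, lat -12.7792°.
Cell spans 0.00833333° lon × 0.00416667° lat.
west 28.91667, east 28.92500.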